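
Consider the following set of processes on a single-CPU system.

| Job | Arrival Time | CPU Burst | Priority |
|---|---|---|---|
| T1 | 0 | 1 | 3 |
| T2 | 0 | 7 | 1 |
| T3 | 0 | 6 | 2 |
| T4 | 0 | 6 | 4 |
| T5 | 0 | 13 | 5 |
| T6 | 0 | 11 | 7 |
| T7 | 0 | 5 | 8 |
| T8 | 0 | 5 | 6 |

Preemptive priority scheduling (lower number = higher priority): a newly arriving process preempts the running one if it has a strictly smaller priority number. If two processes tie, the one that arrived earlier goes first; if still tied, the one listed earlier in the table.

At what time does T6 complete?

Timeline: | T2 0-7 | T3 7-13 | T1 13-14 | T4 14-20 | T5 20-33 | T8 33-38 | T6 38-49 | T7 49-54 |
Completion: T1=14  T2=7  T3=13  T4=20  T5=33  T6=49  T7=54  T8=38
Turnaround (C−A): T1=14  T2=7  T3=13  T4=20  T5=33  T6=49  T7=54  T8=38

49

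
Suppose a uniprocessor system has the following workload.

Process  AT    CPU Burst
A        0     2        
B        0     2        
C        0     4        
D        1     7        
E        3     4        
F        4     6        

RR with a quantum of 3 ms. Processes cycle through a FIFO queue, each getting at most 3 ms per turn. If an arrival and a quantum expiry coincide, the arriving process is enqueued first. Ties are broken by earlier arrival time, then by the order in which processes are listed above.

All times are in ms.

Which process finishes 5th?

Schedule: | A 0-2 | B 2-4 | C 4-7 | D 7-10 | E 10-13 | F 13-16 | C 16-17 | D 17-20 | E 20-21 | F 21-24 | D 24-25 |
Completion: A=2  B=4  C=17  D=25  E=21  F=24
Finish order: A → B → C → E → F → D

F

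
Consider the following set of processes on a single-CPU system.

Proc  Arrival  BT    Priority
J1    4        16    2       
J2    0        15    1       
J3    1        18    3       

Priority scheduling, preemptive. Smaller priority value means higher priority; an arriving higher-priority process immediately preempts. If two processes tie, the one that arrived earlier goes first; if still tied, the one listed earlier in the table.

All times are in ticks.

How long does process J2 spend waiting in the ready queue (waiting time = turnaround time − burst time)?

Gantt: | J2 0-15 | J1 15-31 | J3 31-49 |
Completion: J1=31  J2=15  J3=49
Waiting(J2) = turnaround − burst = 15 − 15 = 0

0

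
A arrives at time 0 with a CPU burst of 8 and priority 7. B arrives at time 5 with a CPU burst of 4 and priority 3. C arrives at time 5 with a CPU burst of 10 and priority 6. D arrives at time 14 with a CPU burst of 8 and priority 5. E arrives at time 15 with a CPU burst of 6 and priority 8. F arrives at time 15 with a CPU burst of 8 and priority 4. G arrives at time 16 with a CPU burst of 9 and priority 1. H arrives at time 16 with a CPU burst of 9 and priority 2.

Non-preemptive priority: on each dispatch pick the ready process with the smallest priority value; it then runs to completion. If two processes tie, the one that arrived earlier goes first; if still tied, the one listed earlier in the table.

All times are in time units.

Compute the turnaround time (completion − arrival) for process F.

Schedule: | A 0-8 | B 8-12 | C 12-22 | G 22-31 | H 31-40 | F 40-48 | D 48-56 | E 56-62 |
Completion: A=8  B=12  C=22  D=56  E=62  F=48  G=31  H=40
Turnaround (C−A): A=8  B=7  C=17  D=42  E=47  F=33  G=15  H=24
Turnaround(F) = completion − arrival = 48 − 15 = 33

33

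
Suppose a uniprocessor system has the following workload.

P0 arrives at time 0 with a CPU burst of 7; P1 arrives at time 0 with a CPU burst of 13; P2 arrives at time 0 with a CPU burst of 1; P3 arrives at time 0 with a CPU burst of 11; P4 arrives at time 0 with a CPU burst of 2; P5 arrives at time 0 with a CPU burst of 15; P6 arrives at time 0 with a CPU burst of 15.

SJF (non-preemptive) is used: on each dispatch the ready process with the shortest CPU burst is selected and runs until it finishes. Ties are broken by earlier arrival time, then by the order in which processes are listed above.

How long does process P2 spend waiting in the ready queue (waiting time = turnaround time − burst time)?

0

Timeline: | P2 0-1 | P4 1-3 | P0 3-10 | P3 10-21 | P1 21-34 | P5 34-49 | P6 49-64 |
Completion: P0=10  P1=34  P2=1  P3=21  P4=3  P5=49  P6=64
Turnaround (C−A): P0=10  P1=34  P2=1  P3=21  P4=3  P5=49  P6=64
Waiting(P2) = turnaround − burst = 1 − 1 = 0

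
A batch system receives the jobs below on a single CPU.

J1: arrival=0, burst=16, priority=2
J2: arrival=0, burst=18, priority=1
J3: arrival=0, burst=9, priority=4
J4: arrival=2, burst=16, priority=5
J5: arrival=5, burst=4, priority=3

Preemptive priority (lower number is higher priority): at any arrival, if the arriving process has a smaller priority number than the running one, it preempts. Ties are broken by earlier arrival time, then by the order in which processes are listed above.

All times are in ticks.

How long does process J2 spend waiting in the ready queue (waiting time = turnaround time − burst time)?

Gantt: | J2 0-18 | J1 18-34 | J5 34-38 | J3 38-47 | J4 47-63 |
Completion: J1=34  J2=18  J3=47  J4=63  J5=38
Turnaround (C−A): J1=34  J2=18  J3=47  J4=61  J5=33
Waiting(J2) = turnaround − burst = 18 − 18 = 0

0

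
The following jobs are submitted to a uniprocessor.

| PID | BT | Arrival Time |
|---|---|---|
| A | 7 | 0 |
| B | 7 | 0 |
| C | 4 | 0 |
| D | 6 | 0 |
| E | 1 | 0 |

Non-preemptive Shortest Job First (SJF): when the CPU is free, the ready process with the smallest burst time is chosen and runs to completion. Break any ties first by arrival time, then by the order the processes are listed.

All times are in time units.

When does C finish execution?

Schedule: | E 0-1 | C 1-5 | D 5-11 | A 11-18 | B 18-25 |
Completion: A=18  B=25  C=5  D=11  E=1
Turnaround (C−A): A=18  B=25  C=5  D=11  E=1

5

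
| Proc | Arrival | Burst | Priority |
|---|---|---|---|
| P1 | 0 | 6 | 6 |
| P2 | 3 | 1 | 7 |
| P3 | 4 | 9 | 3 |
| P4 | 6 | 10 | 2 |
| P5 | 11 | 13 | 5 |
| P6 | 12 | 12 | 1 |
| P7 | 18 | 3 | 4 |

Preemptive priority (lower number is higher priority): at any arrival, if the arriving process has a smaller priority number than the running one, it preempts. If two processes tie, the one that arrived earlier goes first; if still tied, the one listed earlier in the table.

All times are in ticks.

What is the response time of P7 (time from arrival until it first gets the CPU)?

Timeline: | P1 0-4 | P3 4-6 | P4 6-12 | P6 12-24 | P4 24-28 | P3 28-35 | P7 35-38 | P5 38-51 | P1 51-53 | P2 53-54 |
Completion: P1=53  P2=54  P3=35  P4=28  P5=51  P6=24  P7=38
Response(P7) = first start − arrival = 35 − 18 = 17

17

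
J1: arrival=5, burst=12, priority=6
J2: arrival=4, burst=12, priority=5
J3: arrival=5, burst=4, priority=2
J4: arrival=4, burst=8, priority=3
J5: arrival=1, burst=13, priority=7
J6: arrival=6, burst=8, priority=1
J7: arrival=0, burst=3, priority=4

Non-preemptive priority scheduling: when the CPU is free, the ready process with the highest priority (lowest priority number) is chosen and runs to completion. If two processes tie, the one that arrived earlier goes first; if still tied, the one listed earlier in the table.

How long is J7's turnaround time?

3

Timeline: | J7 0-3 | J5 3-16 | J6 16-24 | J3 24-28 | J4 28-36 | J2 36-48 | J1 48-60 |
Completion: J1=60  J2=48  J3=28  J4=36  J5=16  J6=24  J7=3
Turnaround(J7) = completion − arrival = 3 − 0 = 3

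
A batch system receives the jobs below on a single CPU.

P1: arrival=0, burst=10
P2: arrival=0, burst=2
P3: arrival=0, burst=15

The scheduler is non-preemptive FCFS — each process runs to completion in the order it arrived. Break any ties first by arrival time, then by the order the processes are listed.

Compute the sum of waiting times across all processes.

22

Schedule: | P1 0-10 | P2 10-12 | P3 12-27 |
Completion: P1=10  P2=12  P3=27
Waiting = turnaround − burst: P1=0, P2=10, P3=12
Total waiting = 0 + 10 + 12 = 22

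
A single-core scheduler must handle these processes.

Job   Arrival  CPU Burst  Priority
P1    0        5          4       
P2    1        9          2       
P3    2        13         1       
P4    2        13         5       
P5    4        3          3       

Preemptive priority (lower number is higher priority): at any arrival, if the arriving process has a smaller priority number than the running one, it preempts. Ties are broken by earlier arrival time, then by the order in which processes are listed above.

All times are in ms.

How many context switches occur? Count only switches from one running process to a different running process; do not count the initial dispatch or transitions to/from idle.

Gantt: | P1 0-1 | P2 1-2 | P3 2-15 | P2 15-23 | P5 23-26 | P1 26-30 | P4 30-43 |
Completion: P1=30  P2=23  P3=15  P4=43  P5=26
Turnaround (C−A): P1=30  P2=22  P3=13  P4=41  P5=22

6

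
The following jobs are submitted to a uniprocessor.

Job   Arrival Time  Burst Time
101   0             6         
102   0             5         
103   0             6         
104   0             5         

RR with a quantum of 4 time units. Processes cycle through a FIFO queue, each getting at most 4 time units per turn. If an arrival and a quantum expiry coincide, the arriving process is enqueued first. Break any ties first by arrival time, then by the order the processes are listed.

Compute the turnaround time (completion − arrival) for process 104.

Timeline: | 101 0-4 | 102 4-8 | 103 8-12 | 104 12-16 | 101 16-18 | 102 18-19 | 103 19-21 | 104 21-22 |
Completion: 101=18  102=19  103=21  104=22
Turnaround (C−A): 101=18  102=19  103=21  104=22
Turnaround(104) = completion − arrival = 22 − 0 = 22

22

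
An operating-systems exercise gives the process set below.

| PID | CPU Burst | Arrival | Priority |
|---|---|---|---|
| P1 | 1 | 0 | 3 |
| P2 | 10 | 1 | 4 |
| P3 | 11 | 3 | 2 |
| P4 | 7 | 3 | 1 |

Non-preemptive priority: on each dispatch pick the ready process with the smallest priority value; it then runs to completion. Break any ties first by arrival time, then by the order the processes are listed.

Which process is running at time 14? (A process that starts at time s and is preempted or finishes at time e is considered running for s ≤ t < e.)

Gantt: | P1 0-1 | P2 1-11 | P4 11-18 | P3 18-29 |
Completion: P1=1  P2=11  P3=29  P4=18

P4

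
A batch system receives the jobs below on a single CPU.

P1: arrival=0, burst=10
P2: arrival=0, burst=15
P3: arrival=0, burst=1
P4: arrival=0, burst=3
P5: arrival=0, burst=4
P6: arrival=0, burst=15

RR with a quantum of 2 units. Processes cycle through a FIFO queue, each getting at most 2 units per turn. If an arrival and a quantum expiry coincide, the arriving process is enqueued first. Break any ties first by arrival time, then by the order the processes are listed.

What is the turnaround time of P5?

Timeline: | P1 0-2 | P2 2-4 | P3 4-5 | P4 5-7 | P5 7-9 | P6 9-11 | P1 11-13 | P2 13-15 | P4 15-16 | P5 16-18 | P6 18-20 | P1 20-22 | P2 22-24 | P6 24-26 | P1 26-28 | P2 28-30 | P6 30-32 | P1 32-34 | P2 34-36 | P6 36-38 | P2 38-40 | P6 40-42 | P2 42-44 | P6 44-46 | P2 46-47 | P6 47-48 |
Completion: P1=34  P2=47  P3=5  P4=16  P5=18  P6=48
Turnaround (C−A): P1=34  P2=47  P3=5  P4=16  P5=18  P6=48
Turnaround(P5) = completion − arrival = 18 − 0 = 18

18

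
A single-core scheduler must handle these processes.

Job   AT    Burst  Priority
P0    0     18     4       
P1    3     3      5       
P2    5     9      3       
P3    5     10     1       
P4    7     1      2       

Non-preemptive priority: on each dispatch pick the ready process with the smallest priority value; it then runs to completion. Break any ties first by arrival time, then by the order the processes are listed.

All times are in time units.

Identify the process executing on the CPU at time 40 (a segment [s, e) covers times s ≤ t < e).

Schedule: | P0 0-18 | P3 18-28 | P4 28-29 | P2 29-38 | P1 38-41 |
Completion: P0=18  P1=41  P2=38  P3=28  P4=29
Turnaround (C−A): P0=18  P1=38  P2=33  P3=23  P4=22

P1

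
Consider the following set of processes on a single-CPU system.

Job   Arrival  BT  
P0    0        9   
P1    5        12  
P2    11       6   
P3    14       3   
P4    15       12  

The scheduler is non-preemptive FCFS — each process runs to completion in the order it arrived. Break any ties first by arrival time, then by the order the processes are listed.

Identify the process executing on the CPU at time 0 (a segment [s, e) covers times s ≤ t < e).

P0

Schedule: | P0 0-9 | P1 9-21 | P2 21-27 | P3 27-30 | P4 30-42 |
Completion: P0=9  P1=21  P2=27  P3=30  P4=42
Turnaround (C−A): P0=9  P1=16  P2=16  P3=16  P4=27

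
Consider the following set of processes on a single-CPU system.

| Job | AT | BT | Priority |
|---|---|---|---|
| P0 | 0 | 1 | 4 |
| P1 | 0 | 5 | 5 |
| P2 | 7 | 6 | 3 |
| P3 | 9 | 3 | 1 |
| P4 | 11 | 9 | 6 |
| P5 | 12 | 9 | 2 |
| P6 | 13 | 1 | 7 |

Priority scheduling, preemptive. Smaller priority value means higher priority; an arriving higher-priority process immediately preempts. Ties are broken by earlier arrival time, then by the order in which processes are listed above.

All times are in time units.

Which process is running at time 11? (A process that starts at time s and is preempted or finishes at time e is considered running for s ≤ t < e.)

P3

Gantt: | P0 0-1 | P1 1-6 | idle 6-7 | P2 7-9 | P3 9-12 | P5 12-21 | P2 21-25 | P4 25-34 | P6 34-35 |
Completion: P0=1  P1=6  P2=25  P3=12  P4=34  P5=21  P6=35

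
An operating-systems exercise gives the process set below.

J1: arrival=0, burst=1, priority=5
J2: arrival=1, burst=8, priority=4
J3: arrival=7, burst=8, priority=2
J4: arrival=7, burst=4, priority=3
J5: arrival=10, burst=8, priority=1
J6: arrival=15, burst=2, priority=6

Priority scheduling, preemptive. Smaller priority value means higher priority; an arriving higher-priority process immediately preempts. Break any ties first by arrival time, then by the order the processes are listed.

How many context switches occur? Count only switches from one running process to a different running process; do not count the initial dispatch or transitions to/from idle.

Timeline: | J1 0-1 | J2 1-7 | J3 7-10 | J5 10-18 | J3 18-23 | J4 23-27 | J2 27-29 | J6 29-31 |
Completion: J1=1  J2=29  J3=23  J4=27  J5=18  J6=31

7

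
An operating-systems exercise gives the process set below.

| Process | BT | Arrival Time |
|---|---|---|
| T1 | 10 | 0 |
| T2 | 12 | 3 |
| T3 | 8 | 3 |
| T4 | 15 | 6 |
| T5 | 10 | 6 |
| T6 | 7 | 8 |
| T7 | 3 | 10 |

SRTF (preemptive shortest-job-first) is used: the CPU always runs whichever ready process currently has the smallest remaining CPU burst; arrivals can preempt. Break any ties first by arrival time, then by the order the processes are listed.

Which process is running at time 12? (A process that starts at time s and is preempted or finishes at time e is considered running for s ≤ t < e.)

Timeline: | T1 0-10 | T7 10-13 | T6 13-20 | T3 20-28 | T5 28-38 | T2 38-50 | T4 50-65 |
Completion: T1=10  T2=50  T3=28  T4=65  T5=38  T6=20  T7=13

T7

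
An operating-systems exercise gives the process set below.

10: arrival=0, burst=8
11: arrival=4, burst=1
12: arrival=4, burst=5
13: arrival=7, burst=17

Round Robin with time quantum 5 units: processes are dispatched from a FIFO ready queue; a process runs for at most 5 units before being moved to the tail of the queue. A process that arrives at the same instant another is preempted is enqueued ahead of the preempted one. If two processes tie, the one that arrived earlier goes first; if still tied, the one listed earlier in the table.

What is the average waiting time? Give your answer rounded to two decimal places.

Schedule: | 10 0-5 | 11 5-6 | 12 6-11 | 10 11-14 | 13 14-31 |
Completion: 10=14  11=6  12=11  13=31
Turnaround (C−A): 10=14  11=2  12=7  13=24
Waiting times: 10=6, 11=1, 12=2, 13=7
Average waiting = (6+1+2+7) / 4 = 16/4 = 4.00

4.00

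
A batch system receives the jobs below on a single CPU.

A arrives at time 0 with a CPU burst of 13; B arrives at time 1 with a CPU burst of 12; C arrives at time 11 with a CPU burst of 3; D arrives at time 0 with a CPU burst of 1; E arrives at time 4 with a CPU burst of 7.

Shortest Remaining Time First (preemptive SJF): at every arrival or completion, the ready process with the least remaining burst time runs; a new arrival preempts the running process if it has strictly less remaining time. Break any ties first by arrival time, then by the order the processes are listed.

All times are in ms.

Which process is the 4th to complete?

B

Schedule: | D 0-1 | B 1-4 | E 4-11 | C 11-14 | B 14-23 | A 23-36 |
Completion: A=36  B=23  C=14  D=1  E=11
Turnaround (C−A): A=36  B=22  C=3  D=1  E=7
Finish order: D → E → C → B → A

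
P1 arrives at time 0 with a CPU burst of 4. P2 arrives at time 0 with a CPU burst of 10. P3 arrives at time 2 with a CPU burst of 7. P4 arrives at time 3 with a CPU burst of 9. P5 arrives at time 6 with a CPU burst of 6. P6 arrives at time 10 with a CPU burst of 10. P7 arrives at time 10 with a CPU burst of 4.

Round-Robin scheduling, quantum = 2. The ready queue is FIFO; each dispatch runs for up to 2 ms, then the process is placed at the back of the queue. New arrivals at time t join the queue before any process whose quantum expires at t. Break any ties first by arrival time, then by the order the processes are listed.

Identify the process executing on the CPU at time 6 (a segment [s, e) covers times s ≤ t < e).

P1

Timeline: | P1 0-2 | P2 2-4 | P3 4-6 | P1 6-8 | P4 8-10 | P2 10-12 | P5 12-14 | P3 14-16 | P6 16-18 | P7 18-20 | P4 20-22 | P2 22-24 | P5 24-26 | P3 26-28 | P6 28-30 | P7 30-32 | P4 32-34 | P2 34-36 | P5 36-38 | P3 38-39 | P6 39-41 | P4 41-43 | P2 43-45 | P6 45-47 | P4 47-48 | P6 48-50 |
Completion: P1=8  P2=45  P3=39  P4=48  P5=38  P6=50  P7=32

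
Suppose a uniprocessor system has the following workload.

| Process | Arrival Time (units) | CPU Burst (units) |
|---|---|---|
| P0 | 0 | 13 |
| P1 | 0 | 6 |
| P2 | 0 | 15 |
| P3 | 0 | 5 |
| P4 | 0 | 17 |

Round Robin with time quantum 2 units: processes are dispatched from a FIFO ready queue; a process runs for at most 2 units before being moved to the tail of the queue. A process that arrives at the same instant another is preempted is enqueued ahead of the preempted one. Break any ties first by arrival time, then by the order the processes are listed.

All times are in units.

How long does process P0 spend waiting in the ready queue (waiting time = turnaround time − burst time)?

Schedule: | P0 0-2 | P1 2-4 | P2 4-6 | P3 6-8 | P4 8-10 | P0 10-12 | P1 12-14 | P2 14-16 | P3 16-18 | P4 18-20 | P0 20-22 | P1 22-24 | P2 24-26 | P3 26-27 | P4 27-29 | P0 29-31 | P2 31-33 | P4 33-35 | P0 35-37 | P2 37-39 | P4 39-41 | P0 41-43 | P2 43-45 | P4 45-47 | P0 47-48 | P2 48-50 | P4 50-52 | P2 52-53 | P4 53-56 |
Completion: P0=48  P1=24  P2=53  P3=27  P4=56
Waiting(P0) = turnaround − burst = 48 − 13 = 35

35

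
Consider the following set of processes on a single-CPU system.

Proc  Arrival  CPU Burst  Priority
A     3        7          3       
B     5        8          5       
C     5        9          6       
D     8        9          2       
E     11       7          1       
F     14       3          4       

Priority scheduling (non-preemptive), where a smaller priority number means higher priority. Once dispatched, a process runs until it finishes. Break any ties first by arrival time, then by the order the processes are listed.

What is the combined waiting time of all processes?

78

Timeline: | idle 0-3 | A 3-10 | D 10-19 | E 19-26 | F 26-29 | B 29-37 | C 37-46 |
Completion: A=10  B=37  C=46  D=19  E=26  F=29
Waiting = turnaround − burst: A=0, B=24, C=32, D=2, E=8, F=12
Total waiting = 0 + 24 + 32 + 2 + 8 + 12 = 78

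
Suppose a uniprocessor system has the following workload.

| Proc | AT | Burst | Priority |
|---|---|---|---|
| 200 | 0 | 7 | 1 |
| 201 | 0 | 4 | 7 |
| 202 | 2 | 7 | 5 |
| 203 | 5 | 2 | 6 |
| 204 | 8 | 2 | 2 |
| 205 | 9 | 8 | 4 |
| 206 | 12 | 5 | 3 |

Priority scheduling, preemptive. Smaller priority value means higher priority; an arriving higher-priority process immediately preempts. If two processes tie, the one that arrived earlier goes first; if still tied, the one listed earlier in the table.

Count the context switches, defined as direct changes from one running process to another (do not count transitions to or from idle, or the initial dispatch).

8

Gantt: | 200 0-7 | 202 7-8 | 204 8-10 | 205 10-12 | 206 12-17 | 205 17-23 | 202 23-29 | 203 29-31 | 201 31-35 |
Completion: 200=7  201=35  202=29  203=31  204=10  205=23  206=17
Turnaround (C−A): 200=7  201=35  202=27  203=26  204=2  205=14  206=5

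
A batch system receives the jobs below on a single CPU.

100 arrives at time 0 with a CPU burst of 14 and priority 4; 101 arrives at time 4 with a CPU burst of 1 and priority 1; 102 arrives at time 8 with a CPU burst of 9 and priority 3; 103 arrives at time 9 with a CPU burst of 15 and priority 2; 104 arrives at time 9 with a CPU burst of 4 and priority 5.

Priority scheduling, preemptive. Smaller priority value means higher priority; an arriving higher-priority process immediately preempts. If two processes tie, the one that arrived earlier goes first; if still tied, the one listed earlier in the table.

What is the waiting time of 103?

0

Gantt: | 100 0-4 | 101 4-5 | 100 5-8 | 102 8-9 | 103 9-24 | 102 24-32 | 100 32-39 | 104 39-43 |
Completion: 100=39  101=5  102=32  103=24  104=43
Waiting(103) = turnaround − burst = 15 − 15 = 0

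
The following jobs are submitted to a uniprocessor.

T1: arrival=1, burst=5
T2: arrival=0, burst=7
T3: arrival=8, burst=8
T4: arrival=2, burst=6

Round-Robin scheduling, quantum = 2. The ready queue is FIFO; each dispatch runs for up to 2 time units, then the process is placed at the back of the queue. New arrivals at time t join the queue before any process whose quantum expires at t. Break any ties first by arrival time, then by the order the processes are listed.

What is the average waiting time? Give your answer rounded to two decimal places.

Gantt: | T2 0-2 | T1 2-4 | T4 4-6 | T2 6-8 | T1 8-10 | T4 10-12 | T3 12-14 | T2 14-16 | T1 16-17 | T4 17-19 | T3 19-21 | T2 21-22 | T3 22-26 |
Completion: T1=17  T2=22  T3=26  T4=19
Turnaround (C−A): T1=16  T2=22  T3=18  T4=17
Waiting times: T1=11, T2=15, T3=10, T4=11
Average waiting = (11+15+10+11) / 4 = 47/4 = 11.75

11.75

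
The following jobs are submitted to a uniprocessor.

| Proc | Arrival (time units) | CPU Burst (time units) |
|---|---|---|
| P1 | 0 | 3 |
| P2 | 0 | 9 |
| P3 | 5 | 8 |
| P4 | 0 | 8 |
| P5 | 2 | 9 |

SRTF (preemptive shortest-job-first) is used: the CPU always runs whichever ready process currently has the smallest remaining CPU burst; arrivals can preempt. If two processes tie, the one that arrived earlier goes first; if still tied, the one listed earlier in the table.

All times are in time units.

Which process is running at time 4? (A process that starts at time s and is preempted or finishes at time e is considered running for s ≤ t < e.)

P4

Schedule: | P1 0-3 | P4 3-11 | P3 11-19 | P2 19-28 | P5 28-37 |
Completion: P1=3  P2=28  P3=19  P4=11  P5=37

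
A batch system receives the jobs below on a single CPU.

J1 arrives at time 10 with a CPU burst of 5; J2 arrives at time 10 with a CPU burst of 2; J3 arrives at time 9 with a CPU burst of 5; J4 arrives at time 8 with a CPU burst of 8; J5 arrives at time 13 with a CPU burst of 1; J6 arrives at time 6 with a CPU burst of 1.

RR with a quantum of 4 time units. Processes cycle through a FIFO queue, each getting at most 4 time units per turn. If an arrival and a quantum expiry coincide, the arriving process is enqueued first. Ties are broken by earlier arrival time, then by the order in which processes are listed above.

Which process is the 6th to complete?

Gantt: | idle 0-6 | J6 6-7 | idle 7-8 | J4 8-12 | J3 12-16 | J1 16-20 | J2 20-22 | J4 22-26 | J5 26-27 | J3 27-28 | J1 28-29 |
Completion: J1=29  J2=22  J3=28  J4=26  J5=27  J6=7
Finish order: J6 → J2 → J4 → J5 → J3 → J1

J1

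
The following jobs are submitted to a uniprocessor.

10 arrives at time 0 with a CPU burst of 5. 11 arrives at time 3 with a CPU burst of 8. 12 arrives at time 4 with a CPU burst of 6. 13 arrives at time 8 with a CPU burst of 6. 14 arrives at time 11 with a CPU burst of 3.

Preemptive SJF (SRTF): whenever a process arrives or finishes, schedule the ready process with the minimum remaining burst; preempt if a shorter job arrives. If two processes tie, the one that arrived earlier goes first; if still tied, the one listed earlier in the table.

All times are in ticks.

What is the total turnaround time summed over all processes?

Timeline: | 10 0-5 | 12 5-11 | 14 11-14 | 13 14-20 | 11 20-28 |
Completion: 10=5  11=28  12=11  13=20  14=14
Turnaround (C−A): 10=5  11=25  12=7  13=12  14=3
Turnaround = completion − arrival: 10=5, 11=25, 12=7, 13=12, 14=3
Total turnaround = 5 + 25 + 7 + 12 + 3 = 52

52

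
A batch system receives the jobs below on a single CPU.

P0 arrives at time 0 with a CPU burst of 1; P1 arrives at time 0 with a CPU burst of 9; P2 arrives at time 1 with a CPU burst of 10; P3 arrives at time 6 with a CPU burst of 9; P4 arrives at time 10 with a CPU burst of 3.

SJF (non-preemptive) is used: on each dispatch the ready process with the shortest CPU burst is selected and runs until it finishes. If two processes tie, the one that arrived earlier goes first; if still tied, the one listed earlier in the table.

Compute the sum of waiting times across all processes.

29

Schedule: | P0 0-1 | P1 1-10 | P4 10-13 | P3 13-22 | P2 22-32 |
Completion: P0=1  P1=10  P2=32  P3=22  P4=13
Turnaround (C−A): P0=1  P1=10  P2=31  P3=16  P4=3
Waiting = turnaround − burst: P0=0, P1=1, P2=21, P3=7, P4=0
Total waiting = 0 + 1 + 21 + 7 + 0 = 29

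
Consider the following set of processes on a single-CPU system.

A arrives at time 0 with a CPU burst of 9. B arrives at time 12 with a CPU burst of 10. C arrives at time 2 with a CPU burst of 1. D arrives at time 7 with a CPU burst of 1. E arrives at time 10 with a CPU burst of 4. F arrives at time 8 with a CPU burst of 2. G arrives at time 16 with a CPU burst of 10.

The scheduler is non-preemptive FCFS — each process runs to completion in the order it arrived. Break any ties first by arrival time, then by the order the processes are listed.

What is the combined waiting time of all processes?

Schedule: | A 0-9 | C 9-10 | D 10-11 | F 11-13 | E 13-17 | B 17-27 | G 27-37 |
Completion: A=9  B=27  C=10  D=11  E=17  F=13  G=37
Turnaround (C−A): A=9  B=15  C=8  D=4  E=7  F=5  G=21
Waiting = turnaround − burst: A=0, B=5, C=7, D=3, E=3, F=3, G=11
Total waiting = 0 + 5 + 7 + 3 + 3 + 3 + 11 = 32

32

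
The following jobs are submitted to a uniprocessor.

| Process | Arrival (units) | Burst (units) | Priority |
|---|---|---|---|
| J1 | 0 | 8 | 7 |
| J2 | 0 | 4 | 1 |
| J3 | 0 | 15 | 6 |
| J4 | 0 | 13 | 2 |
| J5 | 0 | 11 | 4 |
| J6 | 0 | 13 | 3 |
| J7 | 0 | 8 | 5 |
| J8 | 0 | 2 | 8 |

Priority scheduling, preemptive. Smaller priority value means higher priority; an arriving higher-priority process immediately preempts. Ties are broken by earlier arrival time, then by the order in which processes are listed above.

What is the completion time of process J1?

Schedule: | J2 0-4 | J4 4-17 | J6 17-30 | J5 30-41 | J7 41-49 | J3 49-64 | J1 64-72 | J8 72-74 |
Completion: J1=72  J2=4  J3=64  J4=17  J5=41  J6=30  J7=49  J8=74

72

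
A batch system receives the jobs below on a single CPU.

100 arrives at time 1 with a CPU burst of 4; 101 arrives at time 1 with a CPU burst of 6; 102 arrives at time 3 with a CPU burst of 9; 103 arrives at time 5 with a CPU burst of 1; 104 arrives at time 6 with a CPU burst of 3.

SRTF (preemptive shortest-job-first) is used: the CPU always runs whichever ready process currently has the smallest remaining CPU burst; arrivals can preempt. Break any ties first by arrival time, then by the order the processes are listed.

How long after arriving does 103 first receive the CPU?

0

Timeline: | idle 0-1 | 100 1-5 | 103 5-6 | 104 6-9 | 101 9-15 | 102 15-24 |
Completion: 100=5  101=15  102=24  103=6  104=9
Response(103) = first start − arrival = 5 − 5 = 0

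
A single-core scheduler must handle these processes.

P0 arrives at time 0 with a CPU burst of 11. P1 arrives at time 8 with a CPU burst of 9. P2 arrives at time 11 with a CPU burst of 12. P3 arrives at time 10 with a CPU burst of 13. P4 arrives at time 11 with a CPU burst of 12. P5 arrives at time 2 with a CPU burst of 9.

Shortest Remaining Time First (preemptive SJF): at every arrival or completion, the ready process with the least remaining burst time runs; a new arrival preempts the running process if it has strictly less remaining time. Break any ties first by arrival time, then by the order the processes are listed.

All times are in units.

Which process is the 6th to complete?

P3

Gantt: | P0 0-11 | P5 11-20 | P1 20-29 | P2 29-41 | P4 41-53 | P3 53-66 |
Completion: P0=11  P1=29  P2=41  P3=66  P4=53  P5=20
Finish order: P0 → P5 → P1 → P2 → P4 → P3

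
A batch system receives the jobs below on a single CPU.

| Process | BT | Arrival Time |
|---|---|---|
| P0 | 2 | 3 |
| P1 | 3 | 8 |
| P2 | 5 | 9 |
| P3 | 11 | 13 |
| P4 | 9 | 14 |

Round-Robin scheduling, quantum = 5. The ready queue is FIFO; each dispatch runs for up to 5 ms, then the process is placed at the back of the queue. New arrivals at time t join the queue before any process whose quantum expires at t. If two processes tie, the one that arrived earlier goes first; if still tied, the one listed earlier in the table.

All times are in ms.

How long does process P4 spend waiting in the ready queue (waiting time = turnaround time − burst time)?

Timeline: | idle 0-3 | P0 3-5 | idle 5-8 | P1 8-11 | P2 11-16 | P3 16-21 | P4 21-26 | P3 26-31 | P4 31-35 | P3 35-36 |
Completion: P0=5  P1=11  P2=16  P3=36  P4=35
Turnaround (C−A): P0=2  P1=3  P2=7  P3=23  P4=21
Waiting(P4) = turnaround − burst = 21 − 9 = 12

12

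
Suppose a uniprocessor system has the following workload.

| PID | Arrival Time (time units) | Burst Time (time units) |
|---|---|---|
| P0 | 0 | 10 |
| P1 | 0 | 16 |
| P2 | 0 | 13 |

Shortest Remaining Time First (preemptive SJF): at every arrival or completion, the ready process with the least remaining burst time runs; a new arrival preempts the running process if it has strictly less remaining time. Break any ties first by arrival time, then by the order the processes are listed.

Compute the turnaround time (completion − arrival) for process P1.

39

Gantt: | P0 0-10 | P2 10-23 | P1 23-39 |
Completion: P0=10  P1=39  P2=23
Turnaround(P1) = completion − arrival = 39 − 0 = 39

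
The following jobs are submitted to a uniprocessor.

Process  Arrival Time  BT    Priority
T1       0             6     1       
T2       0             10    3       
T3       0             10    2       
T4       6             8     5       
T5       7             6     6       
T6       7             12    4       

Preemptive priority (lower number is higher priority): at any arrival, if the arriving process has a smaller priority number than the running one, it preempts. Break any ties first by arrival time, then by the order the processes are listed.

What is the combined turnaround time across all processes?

Schedule: | T1 0-6 | T3 6-16 | T2 16-26 | T6 26-38 | T4 38-46 | T5 46-52 |
Completion: T1=6  T2=26  T3=16  T4=46  T5=52  T6=38
Turnaround (C−A): T1=6  T2=26  T3=16  T4=40  T5=45  T6=31
Turnaround = completion − arrival: T1=6, T2=26, T3=16, T4=40, T5=45, T6=31
Total turnaround = 6 + 26 + 16 + 40 + 45 + 31 = 164

164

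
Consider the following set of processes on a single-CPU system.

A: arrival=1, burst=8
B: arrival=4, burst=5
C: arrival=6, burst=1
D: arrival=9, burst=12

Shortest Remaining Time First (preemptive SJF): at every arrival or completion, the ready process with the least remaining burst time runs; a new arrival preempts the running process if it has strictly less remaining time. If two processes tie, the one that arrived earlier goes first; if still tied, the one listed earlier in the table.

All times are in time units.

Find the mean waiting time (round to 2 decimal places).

Gantt: | idle 0-1 | A 1-6 | C 6-7 | A 7-10 | B 10-15 | D 15-27 |
Completion: A=10  B=15  C=7  D=27
Waiting times: A=1, B=6, C=0, D=6
Average waiting = (1+6+0+6) / 4 = 13/4 = 3.25

3.25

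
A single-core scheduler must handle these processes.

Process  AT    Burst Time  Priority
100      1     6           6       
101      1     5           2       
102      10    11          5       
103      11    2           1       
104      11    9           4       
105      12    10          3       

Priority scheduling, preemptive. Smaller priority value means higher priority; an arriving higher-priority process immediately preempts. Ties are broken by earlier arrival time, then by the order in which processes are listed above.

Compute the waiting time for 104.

12

Timeline: | idle 0-1 | 101 1-6 | 100 6-10 | 102 10-11 | 103 11-13 | 105 13-23 | 104 23-32 | 102 32-42 | 100 42-44 |
Completion: 100=44  101=6  102=42  103=13  104=32  105=23
Turnaround (C−A): 100=43  101=5  102=32  103=2  104=21  105=11
Waiting(104) = turnaround − burst = 21 − 9 = 12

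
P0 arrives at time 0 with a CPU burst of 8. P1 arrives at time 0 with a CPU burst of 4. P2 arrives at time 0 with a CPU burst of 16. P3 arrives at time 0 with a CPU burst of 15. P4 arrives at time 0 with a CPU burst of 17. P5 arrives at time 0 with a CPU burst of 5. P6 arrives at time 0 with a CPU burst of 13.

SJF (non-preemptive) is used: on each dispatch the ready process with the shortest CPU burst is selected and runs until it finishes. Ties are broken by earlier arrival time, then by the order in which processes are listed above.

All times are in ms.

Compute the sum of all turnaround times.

244

Schedule: | P1 0-4 | P5 4-9 | P0 9-17 | P6 17-30 | P3 30-45 | P2 45-61 | P4 61-78 |
Completion: P0=17  P1=4  P2=61  P3=45  P4=78  P5=9  P6=30
Turnaround = completion − arrival: P0=17, P1=4, P2=61, P3=45, P4=78, P5=9, P6=30
Total turnaround = 17 + 4 + 61 + 45 + 78 + 9 + 30 = 244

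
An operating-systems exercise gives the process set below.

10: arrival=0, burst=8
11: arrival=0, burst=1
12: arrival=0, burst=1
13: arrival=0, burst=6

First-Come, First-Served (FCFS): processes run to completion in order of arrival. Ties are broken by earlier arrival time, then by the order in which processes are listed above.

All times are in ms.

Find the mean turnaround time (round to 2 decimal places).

Gantt: | 10 0-8 | 11 8-9 | 12 9-10 | 13 10-16 |
Completion: 10=8  11=9  12=10  13=16
Turnaround (C−A): 10=8  11=9  12=10  13=16
Turnaround times: 10=8, 11=9, 12=10, 13=16
Average turnaround = (8+9+10+16) / 4 = 43/4 = 10.75

10.75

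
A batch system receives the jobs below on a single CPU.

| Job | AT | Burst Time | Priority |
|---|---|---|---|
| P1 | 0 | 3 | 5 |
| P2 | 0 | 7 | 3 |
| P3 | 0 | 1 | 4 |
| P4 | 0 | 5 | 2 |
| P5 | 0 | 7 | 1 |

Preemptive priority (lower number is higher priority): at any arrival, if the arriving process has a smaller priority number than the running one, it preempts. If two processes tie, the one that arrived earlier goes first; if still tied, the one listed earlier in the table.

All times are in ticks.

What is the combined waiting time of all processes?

Schedule: | P5 0-7 | P4 7-12 | P2 12-19 | P3 19-20 | P1 20-23 |
Completion: P1=23  P2=19  P3=20  P4=12  P5=7
Waiting = turnaround − burst: P1=20, P2=12, P3=19, P4=7, P5=0
Total waiting = 20 + 12 + 19 + 7 + 0 = 58

58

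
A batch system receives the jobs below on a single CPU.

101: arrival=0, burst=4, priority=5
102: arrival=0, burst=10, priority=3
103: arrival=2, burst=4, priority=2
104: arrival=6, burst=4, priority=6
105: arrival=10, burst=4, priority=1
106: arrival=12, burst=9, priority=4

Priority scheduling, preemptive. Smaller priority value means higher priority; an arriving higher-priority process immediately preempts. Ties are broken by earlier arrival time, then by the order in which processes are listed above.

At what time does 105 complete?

14

Gantt: | 102 0-2 | 103 2-6 | 102 6-10 | 105 10-14 | 102 14-18 | 106 18-27 | 101 27-31 | 104 31-35 |
Completion: 101=31  102=18  103=6  104=35  105=14  106=27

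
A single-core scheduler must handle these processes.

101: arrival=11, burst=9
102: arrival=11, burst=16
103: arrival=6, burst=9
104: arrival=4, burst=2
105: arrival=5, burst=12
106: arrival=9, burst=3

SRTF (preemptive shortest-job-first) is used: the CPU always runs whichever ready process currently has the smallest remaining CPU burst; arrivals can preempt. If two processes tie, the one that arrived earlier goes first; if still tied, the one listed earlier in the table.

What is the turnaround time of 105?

34

Gantt: | idle 0-4 | 104 4-6 | 103 6-9 | 106 9-12 | 103 12-18 | 101 18-27 | 105 27-39 | 102 39-55 |
Completion: 101=27  102=55  103=18  104=6  105=39  106=12
Turnaround(105) = completion − arrival = 39 − 5 = 34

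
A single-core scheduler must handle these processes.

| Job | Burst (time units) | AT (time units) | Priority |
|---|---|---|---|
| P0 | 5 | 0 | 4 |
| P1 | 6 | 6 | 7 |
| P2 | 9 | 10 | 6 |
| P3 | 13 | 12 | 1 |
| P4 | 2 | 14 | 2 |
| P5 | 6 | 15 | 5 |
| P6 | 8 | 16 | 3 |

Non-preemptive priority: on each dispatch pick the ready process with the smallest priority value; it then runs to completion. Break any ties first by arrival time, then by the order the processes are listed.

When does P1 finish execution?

Schedule: | P0 0-5 | idle 5-6 | P1 6-12 | P3 12-25 | P4 25-27 | P6 27-35 | P5 35-41 | P2 41-50 |
Completion: P0=5  P1=12  P2=50  P3=25  P4=27  P5=41  P6=35

12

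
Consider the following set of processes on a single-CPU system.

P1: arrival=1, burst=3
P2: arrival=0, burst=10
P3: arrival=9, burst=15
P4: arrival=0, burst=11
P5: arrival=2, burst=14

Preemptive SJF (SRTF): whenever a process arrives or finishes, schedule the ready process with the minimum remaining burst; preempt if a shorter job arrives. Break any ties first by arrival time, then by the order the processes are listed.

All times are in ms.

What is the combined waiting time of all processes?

67

Gantt: | P2 0-1 | P1 1-4 | P2 4-13 | P4 13-24 | P5 24-38 | P3 38-53 |
Completion: P1=4  P2=13  P3=53  P4=24  P5=38
Turnaround (C−A): P1=3  P2=13  P3=44  P4=24  P5=36
Waiting = turnaround − burst: P1=0, P2=3, P3=29, P4=13, P5=22
Total waiting = 0 + 3 + 29 + 13 + 22 = 67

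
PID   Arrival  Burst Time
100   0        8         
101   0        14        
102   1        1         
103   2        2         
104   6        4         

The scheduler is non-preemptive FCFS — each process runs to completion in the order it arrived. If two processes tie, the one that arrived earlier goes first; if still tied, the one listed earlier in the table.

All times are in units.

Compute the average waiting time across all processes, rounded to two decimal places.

13.80

Timeline: | 100 0-8 | 101 8-22 | 102 22-23 | 103 23-25 | 104 25-29 |
Completion: 100=8  101=22  102=23  103=25  104=29
Turnaround (C−A): 100=8  101=22  102=22  103=23  104=23
Waiting times: 100=0, 101=8, 102=21, 103=21, 104=19
Average waiting = (0+8+21+21+19) / 5 = 69/5 = 13.80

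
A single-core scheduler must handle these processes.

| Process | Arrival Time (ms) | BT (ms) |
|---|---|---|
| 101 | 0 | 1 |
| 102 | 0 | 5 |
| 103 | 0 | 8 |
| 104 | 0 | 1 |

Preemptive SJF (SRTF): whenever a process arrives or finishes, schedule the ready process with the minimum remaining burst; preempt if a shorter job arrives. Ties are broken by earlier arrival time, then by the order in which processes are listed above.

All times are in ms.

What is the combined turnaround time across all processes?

25

Gantt: | 101 0-1 | 104 1-2 | 102 2-7 | 103 7-15 |
Completion: 101=1  102=7  103=15  104=2
Turnaround (C−A): 101=1  102=7  103=15  104=2
Turnaround = completion − arrival: 101=1, 102=7, 103=15, 104=2
Total turnaround = 1 + 7 + 15 + 2 = 25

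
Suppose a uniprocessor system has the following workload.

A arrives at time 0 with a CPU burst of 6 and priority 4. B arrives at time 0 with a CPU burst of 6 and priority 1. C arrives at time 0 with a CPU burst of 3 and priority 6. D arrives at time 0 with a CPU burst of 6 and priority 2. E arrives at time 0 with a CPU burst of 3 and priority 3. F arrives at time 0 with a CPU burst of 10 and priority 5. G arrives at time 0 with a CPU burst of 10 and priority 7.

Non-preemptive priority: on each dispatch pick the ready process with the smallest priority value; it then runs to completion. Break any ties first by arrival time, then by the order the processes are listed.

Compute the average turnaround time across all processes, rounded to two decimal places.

Schedule: | B 0-6 | D 6-12 | E 12-15 | A 15-21 | F 21-31 | C 31-34 | G 34-44 |
Completion: A=21  B=6  C=34  D=12  E=15  F=31  G=44
Turnaround (C−A): A=21  B=6  C=34  D=12  E=15  F=31  G=44
Turnaround times: A=21, B=6, C=34, D=12, E=15, F=31, G=44
Average turnaround = (21+6+34+12+15+31+44) / 7 = 163/7 = 23.29

23.29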